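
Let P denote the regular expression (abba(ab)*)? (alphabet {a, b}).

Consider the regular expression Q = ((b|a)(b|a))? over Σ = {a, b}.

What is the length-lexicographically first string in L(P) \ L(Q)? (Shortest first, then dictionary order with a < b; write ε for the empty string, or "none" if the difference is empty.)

abba

The string abba is accepted by P but not by Q.
No shorter string lies in the difference, and abba is the lexicographically first length-4 string in L(P) \ L(Q).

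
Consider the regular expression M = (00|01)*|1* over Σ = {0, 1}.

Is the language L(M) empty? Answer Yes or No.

No

The empty string ε matches the expression, so it belongs to L(M).
Since L(M) contains at least one string, it is not empty.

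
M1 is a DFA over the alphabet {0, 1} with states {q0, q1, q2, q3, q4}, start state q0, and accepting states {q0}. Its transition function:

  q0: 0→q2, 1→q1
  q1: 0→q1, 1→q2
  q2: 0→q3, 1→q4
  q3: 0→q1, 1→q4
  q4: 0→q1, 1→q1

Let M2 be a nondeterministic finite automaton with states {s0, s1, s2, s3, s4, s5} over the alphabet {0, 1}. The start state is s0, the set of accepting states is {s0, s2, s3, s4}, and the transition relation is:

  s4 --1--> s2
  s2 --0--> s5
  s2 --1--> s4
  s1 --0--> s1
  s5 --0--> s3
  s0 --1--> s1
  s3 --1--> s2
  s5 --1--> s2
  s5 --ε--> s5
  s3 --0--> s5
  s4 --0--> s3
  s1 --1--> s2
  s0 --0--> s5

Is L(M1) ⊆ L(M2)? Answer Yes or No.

Yes

Exploring the product automaton M1 × M2 from the start pair (q0, s0), following both machines on each input symbol, reaches 13 state pairs: (q0, s0), (q2, s5), (q1, s1), (q3, s3), (q4, s2), (q2, s2), (q1, s5), (q1, s4), (q3, s5), (q4, s4), (q1, s3), (q1, s2), (q2, s4).
M1 accepts in {q0} and M2 accepts in {s0, s2, s3, s4}. The reachable pairs whose M1-component is accepting are (q0, s0); in each of them the M2-component is accepting too, so the product for L(M1) \ L(M2) (M1-component accepting, M2-component rejecting) has no reachable accepting pair and the difference is empty.
Hence every string in L(M1) is also in L(M2).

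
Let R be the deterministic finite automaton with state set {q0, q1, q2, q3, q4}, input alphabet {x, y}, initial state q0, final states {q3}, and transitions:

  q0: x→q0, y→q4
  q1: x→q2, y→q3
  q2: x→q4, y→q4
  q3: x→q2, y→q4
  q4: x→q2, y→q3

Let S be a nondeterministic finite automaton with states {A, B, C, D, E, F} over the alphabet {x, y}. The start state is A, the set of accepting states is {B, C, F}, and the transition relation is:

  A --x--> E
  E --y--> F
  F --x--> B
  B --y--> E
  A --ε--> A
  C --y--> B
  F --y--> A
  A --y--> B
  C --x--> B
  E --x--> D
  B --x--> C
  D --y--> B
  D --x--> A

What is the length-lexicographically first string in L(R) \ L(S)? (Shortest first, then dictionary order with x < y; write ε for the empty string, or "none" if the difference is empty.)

yy

The string yy is accepted by R but not by S.
No shorter string lies in the difference, and yy is the lexicographically first length-2 string in L(R) \ L(S).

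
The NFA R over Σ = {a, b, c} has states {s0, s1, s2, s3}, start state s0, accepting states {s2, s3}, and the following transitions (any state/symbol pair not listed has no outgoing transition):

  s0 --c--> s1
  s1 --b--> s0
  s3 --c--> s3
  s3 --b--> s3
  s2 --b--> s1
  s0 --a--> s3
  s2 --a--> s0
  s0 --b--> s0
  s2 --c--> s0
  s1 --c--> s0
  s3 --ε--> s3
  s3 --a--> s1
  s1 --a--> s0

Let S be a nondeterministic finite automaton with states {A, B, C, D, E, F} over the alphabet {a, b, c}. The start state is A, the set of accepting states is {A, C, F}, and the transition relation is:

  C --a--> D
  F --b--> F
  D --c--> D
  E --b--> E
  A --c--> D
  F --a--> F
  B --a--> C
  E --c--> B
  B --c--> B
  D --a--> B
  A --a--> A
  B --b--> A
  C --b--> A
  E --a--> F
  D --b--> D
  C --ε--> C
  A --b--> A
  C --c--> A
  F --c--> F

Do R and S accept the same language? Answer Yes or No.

The string ac is accepted by R but rejected by S.
So L(R) ≠ L(S).

No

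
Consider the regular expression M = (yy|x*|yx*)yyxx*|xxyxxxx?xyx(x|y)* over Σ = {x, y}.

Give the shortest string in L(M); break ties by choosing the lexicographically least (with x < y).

By inspection of the expression, no string of length less than 3 matches, and yyx is the lexicographically first match of length 3.

yyx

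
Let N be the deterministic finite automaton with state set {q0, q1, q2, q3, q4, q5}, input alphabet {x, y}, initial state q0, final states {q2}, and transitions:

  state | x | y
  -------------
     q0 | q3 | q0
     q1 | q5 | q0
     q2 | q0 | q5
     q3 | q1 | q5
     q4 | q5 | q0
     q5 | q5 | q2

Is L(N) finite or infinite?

infinite

State q0 is reachable from the start and can reach an accepting state, and it lies on the cycle q0 → q0.
Traversing that cycle any number of times yields accepted strings of unbounded length, so the language is infinite.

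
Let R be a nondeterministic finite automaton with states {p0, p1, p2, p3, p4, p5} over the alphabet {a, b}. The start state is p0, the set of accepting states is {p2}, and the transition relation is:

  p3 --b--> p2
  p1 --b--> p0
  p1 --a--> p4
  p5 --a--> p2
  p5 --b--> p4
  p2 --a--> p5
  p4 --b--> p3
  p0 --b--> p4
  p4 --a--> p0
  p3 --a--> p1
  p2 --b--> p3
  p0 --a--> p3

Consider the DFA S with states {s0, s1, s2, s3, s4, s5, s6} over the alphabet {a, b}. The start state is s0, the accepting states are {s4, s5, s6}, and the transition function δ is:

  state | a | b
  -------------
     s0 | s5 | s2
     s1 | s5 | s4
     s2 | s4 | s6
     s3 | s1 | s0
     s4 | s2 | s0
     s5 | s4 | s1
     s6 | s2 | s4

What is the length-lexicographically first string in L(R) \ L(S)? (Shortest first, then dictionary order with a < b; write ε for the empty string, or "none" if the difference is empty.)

The string ab is accepted by R but not by S.
No shorter string lies in the difference, and ab is the lexicographically first length-2 string in L(R) \ L(S).

ab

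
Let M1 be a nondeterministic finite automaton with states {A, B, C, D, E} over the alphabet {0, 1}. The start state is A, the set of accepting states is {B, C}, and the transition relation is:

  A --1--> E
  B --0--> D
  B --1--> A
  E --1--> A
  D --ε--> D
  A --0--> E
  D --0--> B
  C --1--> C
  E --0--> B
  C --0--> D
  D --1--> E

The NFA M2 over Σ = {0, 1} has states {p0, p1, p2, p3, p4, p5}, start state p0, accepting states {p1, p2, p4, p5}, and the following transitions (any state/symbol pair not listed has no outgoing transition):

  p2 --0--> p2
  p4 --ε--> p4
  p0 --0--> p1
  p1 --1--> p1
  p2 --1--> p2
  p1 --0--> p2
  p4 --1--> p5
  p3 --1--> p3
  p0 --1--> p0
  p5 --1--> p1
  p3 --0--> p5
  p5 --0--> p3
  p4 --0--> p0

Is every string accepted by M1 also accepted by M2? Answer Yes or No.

Exploring the product automaton M1 × M2 from the start pair (A, p0), following both machines on each input symbol, reaches 9 state pairs: (A, p0), (E, p1), (E, p0), (B, p2), (A, p1), (B, p1), (D, p2), (A, p2), (E, p2).
M1 accepts in {B, C} and M2 accepts in {p1, p2, p4, p5}. The reachable pairs whose M1-component is accepting are (B, p2), (B, p1); in each of them the M2-component is accepting too, so the product for L(M1) \ L(M2) (M1-component accepting, M2-component rejecting) has no reachable accepting pair and the difference is empty.
Hence every string in L(M1) is also in L(M2).

Yes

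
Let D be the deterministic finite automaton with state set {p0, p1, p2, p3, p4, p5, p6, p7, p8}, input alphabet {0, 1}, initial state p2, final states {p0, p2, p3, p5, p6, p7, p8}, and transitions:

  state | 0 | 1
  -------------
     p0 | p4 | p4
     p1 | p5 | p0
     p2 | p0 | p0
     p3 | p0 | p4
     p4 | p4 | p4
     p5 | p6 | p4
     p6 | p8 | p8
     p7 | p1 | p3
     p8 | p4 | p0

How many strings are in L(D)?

3

The useful subgraph on states {p0, p2} is acyclic, so L(D) is finite; the longest accepting path visits 2 useful states, giving maximum string length 1.
Counting accepting paths from p2 by length: 1 of length 0, 2 of length 1. Total 3.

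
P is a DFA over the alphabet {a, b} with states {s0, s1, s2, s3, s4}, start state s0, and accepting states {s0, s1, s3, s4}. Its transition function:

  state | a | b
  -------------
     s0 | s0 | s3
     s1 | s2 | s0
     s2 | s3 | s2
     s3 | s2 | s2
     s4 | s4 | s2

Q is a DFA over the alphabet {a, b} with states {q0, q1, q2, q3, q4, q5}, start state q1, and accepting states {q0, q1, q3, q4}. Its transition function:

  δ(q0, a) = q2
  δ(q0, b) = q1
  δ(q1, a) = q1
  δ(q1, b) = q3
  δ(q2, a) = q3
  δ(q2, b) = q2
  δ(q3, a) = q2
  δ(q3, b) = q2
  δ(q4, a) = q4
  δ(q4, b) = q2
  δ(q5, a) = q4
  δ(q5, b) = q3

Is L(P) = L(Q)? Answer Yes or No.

Exploring the product automaton P × Q from the start pair (s0, q1), following both machines on each input symbol, reaches 3 state pairs: (s0, q1), (s3, q3), (s2, q2).
P accepts in {s0, s1, s3, s4} and Q accepts in {q0, q1, q3, q4}. In every reachable pair the two components are either both accepting — (s0, q1), (s3, q3) — or both non-accepting, so no string is accepted by exactly one of the machines: L(P) \ L(Q) and L(Q) \ L(P) are both empty.
Hence every string is accepted by P iff it is accepted by Q, and the two languages coincide.

Yes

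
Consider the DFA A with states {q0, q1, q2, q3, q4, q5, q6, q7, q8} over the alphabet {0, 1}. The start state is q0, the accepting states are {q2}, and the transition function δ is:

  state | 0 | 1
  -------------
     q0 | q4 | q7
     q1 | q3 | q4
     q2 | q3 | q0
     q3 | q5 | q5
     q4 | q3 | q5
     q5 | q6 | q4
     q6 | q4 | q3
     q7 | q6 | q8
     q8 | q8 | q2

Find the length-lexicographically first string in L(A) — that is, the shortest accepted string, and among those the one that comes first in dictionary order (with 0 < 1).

111

A breadth-first search from q0 reaches an accepting state first via the path q0 → q7 → q8 → q2 on input 111.
No string of length < 3 is accepted (BFS exhausts all shorter strings without reaching an accepting state), and 111 is the lexicographically least accepting string of length 3.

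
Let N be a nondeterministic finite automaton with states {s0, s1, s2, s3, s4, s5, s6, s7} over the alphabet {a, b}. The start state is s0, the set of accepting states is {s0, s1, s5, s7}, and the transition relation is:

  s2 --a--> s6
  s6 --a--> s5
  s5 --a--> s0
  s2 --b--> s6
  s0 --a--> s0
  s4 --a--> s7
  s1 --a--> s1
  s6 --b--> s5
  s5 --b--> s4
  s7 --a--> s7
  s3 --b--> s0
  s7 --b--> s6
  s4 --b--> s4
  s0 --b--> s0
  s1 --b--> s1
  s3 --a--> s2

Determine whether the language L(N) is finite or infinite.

infinite

State s0 is reachable from the start and can reach an accepting state, and it lies on the cycle s0 → s0.
Traversing that cycle any number of times yields accepted strings of unbounded length, so the language is infinite.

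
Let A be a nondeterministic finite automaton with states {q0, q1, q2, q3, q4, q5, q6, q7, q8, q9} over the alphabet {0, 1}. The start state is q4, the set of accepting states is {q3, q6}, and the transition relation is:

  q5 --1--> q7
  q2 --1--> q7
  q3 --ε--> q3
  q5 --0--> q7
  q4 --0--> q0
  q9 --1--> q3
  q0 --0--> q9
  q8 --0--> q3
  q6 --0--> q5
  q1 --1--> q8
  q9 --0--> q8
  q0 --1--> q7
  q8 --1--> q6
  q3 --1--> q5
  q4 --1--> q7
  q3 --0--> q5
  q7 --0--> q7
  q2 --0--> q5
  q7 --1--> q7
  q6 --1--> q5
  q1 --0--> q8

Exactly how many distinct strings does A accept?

The useful subgraph on states {q0, q3, q4, q6, q8, q9} is acyclic, so L(A) is finite; the longest accepting path visits 5 useful states, giving maximum string length 4.
Counting accepting paths from q4 by length: 1 of length 3, 2 of length 4. Total 3.

3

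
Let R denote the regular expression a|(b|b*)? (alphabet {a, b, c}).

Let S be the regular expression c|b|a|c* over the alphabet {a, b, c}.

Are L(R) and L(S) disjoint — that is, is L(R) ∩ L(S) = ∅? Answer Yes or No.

No

The empty string ε is accepted by both R and S.
Hence L(R) ∩ L(S) ≠ ∅.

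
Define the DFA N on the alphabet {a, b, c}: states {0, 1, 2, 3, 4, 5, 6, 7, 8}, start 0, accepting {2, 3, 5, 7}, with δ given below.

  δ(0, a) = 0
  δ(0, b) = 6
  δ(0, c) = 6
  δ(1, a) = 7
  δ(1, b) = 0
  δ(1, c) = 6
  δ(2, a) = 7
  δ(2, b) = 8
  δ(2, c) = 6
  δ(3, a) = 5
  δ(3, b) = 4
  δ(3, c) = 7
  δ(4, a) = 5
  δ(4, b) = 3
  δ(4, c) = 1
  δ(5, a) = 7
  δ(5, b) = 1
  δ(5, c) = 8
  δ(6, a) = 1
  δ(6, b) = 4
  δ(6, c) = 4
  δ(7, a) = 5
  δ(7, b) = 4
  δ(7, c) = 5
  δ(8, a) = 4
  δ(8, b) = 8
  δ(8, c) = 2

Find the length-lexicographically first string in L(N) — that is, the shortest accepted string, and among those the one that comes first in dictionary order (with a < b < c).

A breadth-first search from 0 reaches an accepting state first via the path 0 → 6 → 1 → 7 on input baa.
No string of length < 3 is accepted (BFS exhausts all shorter strings without reaching an accepting state), and baa is the lexicographically least accepting string of length 3.

baa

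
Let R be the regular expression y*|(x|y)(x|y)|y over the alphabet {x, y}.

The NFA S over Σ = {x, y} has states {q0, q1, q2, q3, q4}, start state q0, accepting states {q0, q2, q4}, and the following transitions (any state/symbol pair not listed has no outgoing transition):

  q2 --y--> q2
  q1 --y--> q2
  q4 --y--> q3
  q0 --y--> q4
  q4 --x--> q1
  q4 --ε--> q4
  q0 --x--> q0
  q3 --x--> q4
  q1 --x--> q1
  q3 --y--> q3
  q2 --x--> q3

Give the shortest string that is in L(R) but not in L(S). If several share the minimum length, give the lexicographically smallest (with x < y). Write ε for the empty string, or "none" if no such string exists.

yx

The string yx is accepted by R but not by S.
No shorter string lies in the difference, and yx is the lexicographically first length-2 string in L(R) \ L(S).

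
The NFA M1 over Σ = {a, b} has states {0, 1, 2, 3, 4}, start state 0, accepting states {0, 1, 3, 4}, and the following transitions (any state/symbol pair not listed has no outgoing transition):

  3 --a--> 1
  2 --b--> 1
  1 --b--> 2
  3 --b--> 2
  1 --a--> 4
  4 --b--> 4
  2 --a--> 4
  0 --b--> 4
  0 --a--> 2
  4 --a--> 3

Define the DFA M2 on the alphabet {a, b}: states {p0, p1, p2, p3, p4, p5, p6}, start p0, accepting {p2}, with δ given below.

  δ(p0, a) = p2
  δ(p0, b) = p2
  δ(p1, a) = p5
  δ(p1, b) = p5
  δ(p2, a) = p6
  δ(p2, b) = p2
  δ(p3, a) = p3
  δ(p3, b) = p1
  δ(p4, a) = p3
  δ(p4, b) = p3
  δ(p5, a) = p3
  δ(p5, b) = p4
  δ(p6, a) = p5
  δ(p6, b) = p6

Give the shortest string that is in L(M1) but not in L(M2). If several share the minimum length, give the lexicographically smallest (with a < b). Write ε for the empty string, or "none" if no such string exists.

The empty string ε is accepted by M1 but not by M2.
Since ε is the unique shortest string, it is the required witness.

ε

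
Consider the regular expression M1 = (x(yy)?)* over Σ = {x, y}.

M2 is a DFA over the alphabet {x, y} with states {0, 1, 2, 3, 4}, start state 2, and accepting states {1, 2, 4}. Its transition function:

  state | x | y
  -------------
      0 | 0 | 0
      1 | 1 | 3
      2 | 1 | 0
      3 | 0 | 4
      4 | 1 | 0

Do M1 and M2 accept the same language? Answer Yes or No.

Yes

Converting the expression M1 to a DFA (subset construction, then merging equivalent states) gives the minimal DFA with states {r0, r1, r2, r3}, start state r0, accepting states {r0, r1} and transitions r0: x→r1, y→r2; r1: x→r1, y→r3; r2: x→r2, y→r2; r3: x→r2, y→r0.
Exploring the product automaton M1 × M2 from the start pair (r0, 2), following both machines on each input symbol, reaches 5 state pairs: (r0, 2), (r1, 1), (r2, 0), (r3, 3), (r0, 4).
M1 accepts in {r0, r1} and M2 accepts in {1, 2, 4}. In every reachable pair the two components are either both accepting — (r0, 2), (r1, 1), (r0, 4) — or both non-accepting, so no string is accepted by exactly one of the machines: L(M1) \ L(M2) and L(M2) \ L(M1) are both empty.
Hence every string is accepted by M1 iff it is accepted by M2, and the two languages coincide.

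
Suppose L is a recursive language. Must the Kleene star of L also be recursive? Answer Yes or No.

For an input w of length n, decide by dynamic programming over positions 0..n whether w factors into blocks from L, calling the decider for L on each of the O(n²) substrings; every call halts, so this decides L*.
So the recursive languages are closed under Kleene star.

Yes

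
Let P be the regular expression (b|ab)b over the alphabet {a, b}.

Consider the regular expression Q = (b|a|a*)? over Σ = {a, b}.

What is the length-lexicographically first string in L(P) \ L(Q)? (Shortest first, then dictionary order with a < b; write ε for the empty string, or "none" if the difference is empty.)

The string bb is accepted by P but not by Q.
No shorter string lies in the difference, and bb is the lexicographically first length-2 string in L(P) \ L(Q).

bb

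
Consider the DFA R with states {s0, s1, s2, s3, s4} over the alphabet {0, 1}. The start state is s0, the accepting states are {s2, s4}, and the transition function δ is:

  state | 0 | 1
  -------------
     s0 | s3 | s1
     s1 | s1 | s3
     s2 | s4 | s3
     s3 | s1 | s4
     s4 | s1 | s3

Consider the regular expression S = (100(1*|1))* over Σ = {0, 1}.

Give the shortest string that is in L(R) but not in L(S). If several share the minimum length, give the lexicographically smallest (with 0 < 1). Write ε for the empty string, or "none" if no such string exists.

01

The string 01 is accepted by R but not by S.
No shorter string lies in the difference, and 01 is the lexicographically first length-2 string in L(R) \ L(S).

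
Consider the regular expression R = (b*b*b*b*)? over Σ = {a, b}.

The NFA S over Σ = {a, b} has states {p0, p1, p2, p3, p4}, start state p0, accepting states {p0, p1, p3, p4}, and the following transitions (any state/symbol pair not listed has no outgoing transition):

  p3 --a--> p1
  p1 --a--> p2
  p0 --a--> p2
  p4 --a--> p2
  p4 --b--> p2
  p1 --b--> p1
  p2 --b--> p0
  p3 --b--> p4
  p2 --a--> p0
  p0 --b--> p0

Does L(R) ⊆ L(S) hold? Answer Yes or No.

Converting the expression R to a DFA (subset construction, then merging equivalent states) gives the minimal DFA with states {r0, r1}, start state r0, accepting states {r0} and transitions r0: a→r1, b→r0; r1: a→r1, b→r1.
Exploring the product automaton R × S from the start pair (r0, p0), following both machines on each input symbol, reaches 3 state pairs: (r0, p0), (r1, p2), (r1, p0).
R accepts in {r0} and S accepts in {p0, p1, p3, p4}. The reachable pairs whose R-component is accepting are (r0, p0); in each of them the S-component is accepting too, so the product for L(R) \ L(S) (R-component accepting, S-component rejecting) has no reachable accepting pair and the difference is empty.
Hence every string in L(R) is also in L(S).

Yes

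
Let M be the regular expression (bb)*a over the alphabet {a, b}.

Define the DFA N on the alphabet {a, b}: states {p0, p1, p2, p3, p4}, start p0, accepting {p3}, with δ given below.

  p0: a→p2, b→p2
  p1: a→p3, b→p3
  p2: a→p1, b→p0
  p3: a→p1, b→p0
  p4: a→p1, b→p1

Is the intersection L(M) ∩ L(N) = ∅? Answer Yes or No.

Converting the expression M to a DFA (subset construction, then merging equivalent states) gives the minimal DFA with states {m0, m1, m2, m3}, start state m0, accepting states {m1} and transitions m0: a→m1, b→m2; m1: a→m3, b→m3; m2: a→m3, b→m0; m3: a→m3, b→m3.
Exploring the product automaton M × N from the start pair (m0, p0), following both machines on each input symbol, reaches 7 state pairs: (m0, p0), (m1, p2), (m2, p2), (m3, p1), (m3, p0), (m3, p3), (m3, p2).
M accepts in {m1} and N accepts in {p3}; no reachable pair has both components accepting, so no string drives both machines to acceptance simultaneously and L(M) ∩ L(N) = ∅.
So no string is accepted by both, and the intersection is empty.

Yes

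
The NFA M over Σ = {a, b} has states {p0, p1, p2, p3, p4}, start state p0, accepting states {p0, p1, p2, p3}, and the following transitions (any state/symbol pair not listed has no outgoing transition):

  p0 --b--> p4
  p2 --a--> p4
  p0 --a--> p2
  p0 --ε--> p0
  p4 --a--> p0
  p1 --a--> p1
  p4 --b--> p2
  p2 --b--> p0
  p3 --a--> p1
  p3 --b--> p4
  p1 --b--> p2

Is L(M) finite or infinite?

State p0 is reachable from the start and can reach an accepting state, and it lies on the cycle p0 → p2 → p0.
Traversing that cycle any number of times yields accepted strings of unbounded length, so the language is infinite.

infinite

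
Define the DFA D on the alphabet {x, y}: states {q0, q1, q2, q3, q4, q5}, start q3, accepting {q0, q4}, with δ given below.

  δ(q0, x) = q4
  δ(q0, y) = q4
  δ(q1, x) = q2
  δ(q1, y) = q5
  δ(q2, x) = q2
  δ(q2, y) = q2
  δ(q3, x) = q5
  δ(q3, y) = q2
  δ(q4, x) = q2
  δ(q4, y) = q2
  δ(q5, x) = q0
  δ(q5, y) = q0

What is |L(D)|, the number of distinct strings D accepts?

The useful subgraph on states {q0, q3, q4, q5} is acyclic, so L(D) is finite; the longest accepting path visits 4 useful states, giving maximum string length 3.
Counting accepting paths from q3 by length: 2 of length 2, 4 of length 3. Total 6.

6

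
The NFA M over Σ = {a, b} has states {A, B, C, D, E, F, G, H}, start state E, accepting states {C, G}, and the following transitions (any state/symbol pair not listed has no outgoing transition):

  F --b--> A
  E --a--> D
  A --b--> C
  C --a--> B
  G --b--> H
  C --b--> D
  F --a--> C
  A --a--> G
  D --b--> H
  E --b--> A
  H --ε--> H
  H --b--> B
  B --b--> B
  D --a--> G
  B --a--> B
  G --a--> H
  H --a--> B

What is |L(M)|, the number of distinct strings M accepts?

4

The useful subgraph on states {A, C, D, E, G} is acyclic, so L(M) is finite; the longest accepting path visits 5 useful states, giving maximum string length 4.
Counting accepting paths from E by length: 3 of length 2, 1 of length 4. Total 4.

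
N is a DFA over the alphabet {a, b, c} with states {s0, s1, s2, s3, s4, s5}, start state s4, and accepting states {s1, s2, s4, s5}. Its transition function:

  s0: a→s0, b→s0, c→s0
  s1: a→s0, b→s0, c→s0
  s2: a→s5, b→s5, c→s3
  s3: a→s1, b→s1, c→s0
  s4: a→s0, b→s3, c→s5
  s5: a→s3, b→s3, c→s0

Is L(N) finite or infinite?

The useful states (reachable from s4 and able to reach an accepting state) are {s1, s3, s4, s5}.
Restricted to these states the transition graph has no cycle, so every accepting path has bounded length and L is finite.

finite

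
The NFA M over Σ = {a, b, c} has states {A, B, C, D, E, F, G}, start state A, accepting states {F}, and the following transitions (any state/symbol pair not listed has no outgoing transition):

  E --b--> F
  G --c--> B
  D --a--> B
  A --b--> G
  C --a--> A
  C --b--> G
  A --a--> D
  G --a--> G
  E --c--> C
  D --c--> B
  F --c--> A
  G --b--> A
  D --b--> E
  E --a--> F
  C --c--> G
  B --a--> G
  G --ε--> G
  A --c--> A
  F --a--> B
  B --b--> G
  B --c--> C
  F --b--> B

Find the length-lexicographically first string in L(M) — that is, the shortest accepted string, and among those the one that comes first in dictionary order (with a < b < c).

aba

A breadth-first search from A reaches an accepting state first via the path A → D → E → F on input aba.
No string of length < 3 is accepted (BFS exhausts all shorter strings without reaching an accepting state), and aba is the lexicographically least accepting string of length 3.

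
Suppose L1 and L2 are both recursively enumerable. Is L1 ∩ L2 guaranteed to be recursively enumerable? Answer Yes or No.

Yes

Run the recogniser for L₁; if it accepts, run the recogniser for L₂ and accept if that accepts too. If either runs forever the input is never accepted, which is all a recogniser needs.
So the recursively enumerable languages are closed under intersection.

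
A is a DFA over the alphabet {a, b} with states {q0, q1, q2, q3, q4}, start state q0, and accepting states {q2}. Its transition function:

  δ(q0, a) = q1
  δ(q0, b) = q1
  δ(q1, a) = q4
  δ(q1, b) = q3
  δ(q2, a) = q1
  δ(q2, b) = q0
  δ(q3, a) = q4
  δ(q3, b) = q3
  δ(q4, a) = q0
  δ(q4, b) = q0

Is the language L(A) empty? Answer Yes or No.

The states reachable from the start state are {q0, q1, q3, q4}.
None of the accepting states {q2} is reachable, so no string is accepted and L(A) = ∅.

Yes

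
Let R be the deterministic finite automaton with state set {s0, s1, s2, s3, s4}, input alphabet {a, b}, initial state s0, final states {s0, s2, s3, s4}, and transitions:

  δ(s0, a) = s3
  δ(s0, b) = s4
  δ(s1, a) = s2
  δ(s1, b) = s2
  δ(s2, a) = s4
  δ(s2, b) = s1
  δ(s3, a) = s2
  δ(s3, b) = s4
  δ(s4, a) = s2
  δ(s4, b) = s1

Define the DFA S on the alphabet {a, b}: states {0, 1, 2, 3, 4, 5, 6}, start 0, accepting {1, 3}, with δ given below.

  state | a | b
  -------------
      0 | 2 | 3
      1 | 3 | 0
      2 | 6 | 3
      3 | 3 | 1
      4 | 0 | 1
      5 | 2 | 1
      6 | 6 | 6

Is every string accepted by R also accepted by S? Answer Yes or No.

No

The empty string ε is in L(R) but not in L(S).
So L(R) ⊄ L(S).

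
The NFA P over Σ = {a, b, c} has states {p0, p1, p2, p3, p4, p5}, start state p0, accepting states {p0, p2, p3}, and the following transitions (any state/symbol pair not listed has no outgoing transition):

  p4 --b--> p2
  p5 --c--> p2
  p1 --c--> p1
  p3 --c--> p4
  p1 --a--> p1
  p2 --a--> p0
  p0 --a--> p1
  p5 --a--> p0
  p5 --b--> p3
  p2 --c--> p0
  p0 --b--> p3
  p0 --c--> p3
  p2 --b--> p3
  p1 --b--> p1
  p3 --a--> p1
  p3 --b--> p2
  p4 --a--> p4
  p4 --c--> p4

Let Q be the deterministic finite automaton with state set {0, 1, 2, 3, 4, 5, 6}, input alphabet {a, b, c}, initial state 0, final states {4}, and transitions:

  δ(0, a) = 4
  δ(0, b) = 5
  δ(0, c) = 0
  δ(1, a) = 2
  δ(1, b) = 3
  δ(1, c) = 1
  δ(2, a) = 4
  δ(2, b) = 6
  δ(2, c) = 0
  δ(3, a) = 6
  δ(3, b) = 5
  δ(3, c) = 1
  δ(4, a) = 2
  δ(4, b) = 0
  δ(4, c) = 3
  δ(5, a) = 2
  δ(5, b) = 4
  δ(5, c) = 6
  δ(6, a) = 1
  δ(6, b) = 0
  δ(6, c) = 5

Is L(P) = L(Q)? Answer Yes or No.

The empty string ε is accepted by P but rejected by Q.
So L(P) ≠ L(Q).

No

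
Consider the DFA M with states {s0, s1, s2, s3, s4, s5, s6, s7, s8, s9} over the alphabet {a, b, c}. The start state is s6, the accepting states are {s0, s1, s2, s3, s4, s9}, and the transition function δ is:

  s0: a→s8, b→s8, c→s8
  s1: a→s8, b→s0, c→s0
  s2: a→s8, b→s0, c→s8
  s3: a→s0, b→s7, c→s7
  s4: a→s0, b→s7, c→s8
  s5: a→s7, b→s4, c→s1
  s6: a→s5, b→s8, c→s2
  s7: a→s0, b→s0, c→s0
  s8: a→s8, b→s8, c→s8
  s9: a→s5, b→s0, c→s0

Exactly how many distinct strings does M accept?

13

The useful subgraph on states {s0, s1, s2, s4, s5, s6, s7} is acyclic, so L(M) is finite; the longest accepting path visits 5 useful states, giving maximum string length 4.
Counting accepting paths from s6 by length: 1 of length 1, 3 of length 2, 6 of length 3, 3 of length 4. Total 13.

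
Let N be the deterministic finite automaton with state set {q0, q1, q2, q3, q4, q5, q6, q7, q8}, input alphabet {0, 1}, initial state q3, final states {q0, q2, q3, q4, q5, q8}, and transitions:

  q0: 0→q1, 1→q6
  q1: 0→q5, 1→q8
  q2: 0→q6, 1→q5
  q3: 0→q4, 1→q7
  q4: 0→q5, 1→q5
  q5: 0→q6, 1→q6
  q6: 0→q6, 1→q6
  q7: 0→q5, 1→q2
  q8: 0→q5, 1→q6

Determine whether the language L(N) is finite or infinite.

finite

The useful states (reachable from q3 and able to reach an accepting state) are {q2, q3, q4, q5, q7}.
Restricted to these states the transition graph has no cycle, so every accepting path has bounded length and L is finite.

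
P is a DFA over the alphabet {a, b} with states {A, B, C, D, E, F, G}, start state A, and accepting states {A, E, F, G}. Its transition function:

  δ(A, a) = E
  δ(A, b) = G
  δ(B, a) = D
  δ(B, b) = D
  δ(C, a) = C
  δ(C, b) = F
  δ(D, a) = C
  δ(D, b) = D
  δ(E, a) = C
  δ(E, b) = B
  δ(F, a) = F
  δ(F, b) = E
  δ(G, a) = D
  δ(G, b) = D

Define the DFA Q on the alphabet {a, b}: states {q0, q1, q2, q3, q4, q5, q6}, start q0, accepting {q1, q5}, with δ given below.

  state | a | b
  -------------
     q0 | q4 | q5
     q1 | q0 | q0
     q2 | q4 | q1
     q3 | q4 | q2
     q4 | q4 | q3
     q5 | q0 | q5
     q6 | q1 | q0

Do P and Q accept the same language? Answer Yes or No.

No

The empty string ε is accepted by P but rejected by Q.
So L(P) ≠ L(Q).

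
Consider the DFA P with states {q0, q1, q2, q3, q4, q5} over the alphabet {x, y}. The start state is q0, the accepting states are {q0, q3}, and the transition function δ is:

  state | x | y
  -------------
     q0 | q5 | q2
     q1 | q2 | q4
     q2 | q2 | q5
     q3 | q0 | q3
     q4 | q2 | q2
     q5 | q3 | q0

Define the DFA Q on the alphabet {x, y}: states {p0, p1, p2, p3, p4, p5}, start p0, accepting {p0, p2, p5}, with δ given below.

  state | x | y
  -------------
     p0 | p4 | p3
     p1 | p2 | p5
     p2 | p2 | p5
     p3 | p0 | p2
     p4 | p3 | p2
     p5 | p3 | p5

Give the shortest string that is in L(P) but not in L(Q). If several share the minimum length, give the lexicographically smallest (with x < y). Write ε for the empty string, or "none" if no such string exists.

The string xx is accepted by P but not by Q.
No shorter string lies in the difference, and xx is the lexicographically first length-2 string in L(P) \ L(Q).

xx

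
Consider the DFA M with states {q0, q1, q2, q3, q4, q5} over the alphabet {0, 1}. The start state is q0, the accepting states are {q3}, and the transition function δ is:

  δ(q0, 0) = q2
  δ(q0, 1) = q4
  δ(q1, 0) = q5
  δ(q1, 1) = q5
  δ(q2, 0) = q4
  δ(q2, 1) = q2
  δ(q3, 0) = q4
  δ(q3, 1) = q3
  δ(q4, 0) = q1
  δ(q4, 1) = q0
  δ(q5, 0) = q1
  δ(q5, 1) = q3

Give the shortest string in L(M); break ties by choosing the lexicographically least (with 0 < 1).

A breadth-first search from q0 reaches an accepting state first via the path q0 → q4 → q1 → q5 → q3 on input 1001.
No string of length < 4 is accepted (BFS exhausts all shorter strings without reaching an accepting state), and 1001 is the lexicographically least accepting string of length 4.

1001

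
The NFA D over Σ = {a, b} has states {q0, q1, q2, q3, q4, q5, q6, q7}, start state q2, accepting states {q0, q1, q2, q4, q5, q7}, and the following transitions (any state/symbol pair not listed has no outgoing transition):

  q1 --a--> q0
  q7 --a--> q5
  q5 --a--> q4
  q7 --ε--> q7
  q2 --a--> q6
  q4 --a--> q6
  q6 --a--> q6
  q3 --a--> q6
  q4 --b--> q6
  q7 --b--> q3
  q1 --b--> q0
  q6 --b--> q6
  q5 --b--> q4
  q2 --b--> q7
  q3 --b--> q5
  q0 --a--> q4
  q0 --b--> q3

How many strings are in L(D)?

8

The useful subgraph on states {q2, q3, q4, q5, q7} is acyclic, so L(D) is finite; the longest accepting path visits 5 useful states, giving maximum string length 4.
Counting accepting paths from q2 by length: 1 of length 0, 1 of length 1, 1 of length 2, 3 of length 3, 2 of length 4. Total 8.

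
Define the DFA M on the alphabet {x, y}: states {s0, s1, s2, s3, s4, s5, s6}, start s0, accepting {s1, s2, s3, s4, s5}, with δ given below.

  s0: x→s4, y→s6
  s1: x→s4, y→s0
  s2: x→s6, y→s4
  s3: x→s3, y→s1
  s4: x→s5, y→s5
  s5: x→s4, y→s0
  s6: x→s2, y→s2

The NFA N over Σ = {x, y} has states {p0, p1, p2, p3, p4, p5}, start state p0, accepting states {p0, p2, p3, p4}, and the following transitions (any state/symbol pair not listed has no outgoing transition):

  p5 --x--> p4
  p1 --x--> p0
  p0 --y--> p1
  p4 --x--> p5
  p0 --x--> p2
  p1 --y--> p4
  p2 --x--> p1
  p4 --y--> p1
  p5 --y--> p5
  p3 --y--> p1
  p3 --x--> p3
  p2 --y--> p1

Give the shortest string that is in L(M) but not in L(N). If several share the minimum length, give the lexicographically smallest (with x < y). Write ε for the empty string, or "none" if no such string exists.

The string xx is accepted by M but not by N.
No shorter string lies in the difference, and xx is the lexicographically first length-2 string in L(M) \ L(N).

xx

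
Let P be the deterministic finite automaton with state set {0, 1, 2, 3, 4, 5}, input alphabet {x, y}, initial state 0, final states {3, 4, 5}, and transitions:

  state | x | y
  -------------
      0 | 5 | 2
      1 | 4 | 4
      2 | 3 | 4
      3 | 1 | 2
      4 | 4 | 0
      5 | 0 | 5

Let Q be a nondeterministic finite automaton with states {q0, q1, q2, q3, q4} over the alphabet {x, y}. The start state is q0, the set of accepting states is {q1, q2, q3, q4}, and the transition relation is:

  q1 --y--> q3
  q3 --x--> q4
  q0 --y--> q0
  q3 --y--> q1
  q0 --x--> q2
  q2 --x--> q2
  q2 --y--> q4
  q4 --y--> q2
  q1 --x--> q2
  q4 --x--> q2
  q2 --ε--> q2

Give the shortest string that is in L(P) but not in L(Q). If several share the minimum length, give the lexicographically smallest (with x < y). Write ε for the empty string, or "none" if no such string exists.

The string yy is accepted by P but not by Q.
No shorter string lies in the difference, and yy is the lexicographically first length-2 string in L(P) \ L(Q).

yy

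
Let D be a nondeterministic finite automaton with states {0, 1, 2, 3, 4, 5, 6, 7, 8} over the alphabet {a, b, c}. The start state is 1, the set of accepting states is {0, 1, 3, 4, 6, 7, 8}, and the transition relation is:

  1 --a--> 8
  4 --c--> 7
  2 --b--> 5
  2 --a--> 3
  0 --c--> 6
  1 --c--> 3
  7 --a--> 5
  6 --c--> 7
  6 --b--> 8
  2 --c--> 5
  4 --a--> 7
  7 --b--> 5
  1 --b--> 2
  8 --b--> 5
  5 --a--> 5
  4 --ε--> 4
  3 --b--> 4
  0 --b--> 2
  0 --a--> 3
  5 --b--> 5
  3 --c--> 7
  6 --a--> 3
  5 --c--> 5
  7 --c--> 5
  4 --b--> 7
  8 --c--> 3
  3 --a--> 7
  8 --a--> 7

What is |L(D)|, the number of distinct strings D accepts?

24

The useful subgraph on states {1, 2, 3, 4, 7, 8} is acyclic, so L(D) is finite; the longest accepting path visits 5 useful states, giving maximum string length 4.
Counting accepting paths from 1 by length: 1 of length 0, 2 of length 1, 6 of length 2, 9 of length 3, 6 of length 4. Total 24.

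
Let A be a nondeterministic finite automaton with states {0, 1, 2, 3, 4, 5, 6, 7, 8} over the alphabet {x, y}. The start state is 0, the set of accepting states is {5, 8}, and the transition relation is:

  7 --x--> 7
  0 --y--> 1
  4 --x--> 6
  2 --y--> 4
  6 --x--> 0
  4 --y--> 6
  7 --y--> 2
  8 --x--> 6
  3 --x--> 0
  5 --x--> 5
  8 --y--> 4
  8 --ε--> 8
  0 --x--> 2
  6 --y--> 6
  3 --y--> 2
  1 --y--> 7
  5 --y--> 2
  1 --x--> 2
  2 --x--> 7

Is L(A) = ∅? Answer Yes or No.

Yes

The states reachable from the start state are {0, 1, 2, 4, 6, 7}.
None of the accepting states {5, 8} is reachable, so no string is accepted and L(A) = ∅.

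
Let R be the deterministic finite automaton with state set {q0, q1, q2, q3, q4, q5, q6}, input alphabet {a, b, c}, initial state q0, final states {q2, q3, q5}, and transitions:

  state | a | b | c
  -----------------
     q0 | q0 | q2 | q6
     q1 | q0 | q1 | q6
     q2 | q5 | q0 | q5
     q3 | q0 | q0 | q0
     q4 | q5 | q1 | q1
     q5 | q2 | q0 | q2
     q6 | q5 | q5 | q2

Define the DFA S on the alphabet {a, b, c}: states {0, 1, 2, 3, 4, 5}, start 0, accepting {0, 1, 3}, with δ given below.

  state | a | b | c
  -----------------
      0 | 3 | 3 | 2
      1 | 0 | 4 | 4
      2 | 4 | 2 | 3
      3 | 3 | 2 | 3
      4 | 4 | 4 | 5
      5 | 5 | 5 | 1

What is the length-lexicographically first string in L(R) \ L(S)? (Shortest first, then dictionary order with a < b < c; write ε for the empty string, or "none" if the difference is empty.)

The string ab is accepted by R but not by S.
No shorter string lies in the difference, and ab is the lexicographically first length-2 string in L(R) \ L(S).

ab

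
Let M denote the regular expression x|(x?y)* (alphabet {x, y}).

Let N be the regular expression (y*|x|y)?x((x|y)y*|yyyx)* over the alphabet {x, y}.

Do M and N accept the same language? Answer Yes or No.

No

The empty string ε is accepted by M but rejected by N.
So L(M) ≠ L(N).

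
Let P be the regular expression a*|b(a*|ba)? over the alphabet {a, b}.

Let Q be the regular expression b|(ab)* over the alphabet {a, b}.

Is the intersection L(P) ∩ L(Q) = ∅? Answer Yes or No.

No

The empty string ε is accepted by both P and Q.
Hence L(P) ∩ L(Q) ≠ ∅.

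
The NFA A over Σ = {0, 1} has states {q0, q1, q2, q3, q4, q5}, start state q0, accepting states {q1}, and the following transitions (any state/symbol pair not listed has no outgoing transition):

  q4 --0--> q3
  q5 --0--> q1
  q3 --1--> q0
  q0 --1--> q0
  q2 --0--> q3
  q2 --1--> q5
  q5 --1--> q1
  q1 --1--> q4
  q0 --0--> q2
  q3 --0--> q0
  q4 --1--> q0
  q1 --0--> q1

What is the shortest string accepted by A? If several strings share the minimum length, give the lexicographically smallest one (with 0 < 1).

A breadth-first search from q0 reaches an accepting state first via the path q0 → q2 → q5 → q1 on input 010.
No string of length < 3 is accepted (BFS exhausts all shorter strings without reaching an accepting state), and 010 is the lexicographically least accepting string of length 3.

010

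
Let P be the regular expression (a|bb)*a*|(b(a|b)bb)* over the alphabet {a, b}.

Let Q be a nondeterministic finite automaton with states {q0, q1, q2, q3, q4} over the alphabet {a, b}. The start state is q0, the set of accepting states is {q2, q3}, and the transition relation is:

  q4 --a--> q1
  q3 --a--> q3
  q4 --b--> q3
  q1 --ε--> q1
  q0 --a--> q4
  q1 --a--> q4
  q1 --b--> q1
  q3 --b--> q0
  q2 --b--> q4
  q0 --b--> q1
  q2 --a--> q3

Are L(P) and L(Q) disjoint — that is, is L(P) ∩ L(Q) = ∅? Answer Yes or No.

Yes

Converting the expression P to a DFA (subset construction, then merging equivalent states) gives the minimal DFA with states {p0, p1, p2, p3, p4, p5, p6, p7, p8, p9, p10}, start state p0, accepting states {p0, p1, p5, p9} and transitions p0: a→p1, b→p2; p1: a→p1, b→p3; p2: a→p4, b→p5; p3: a→p6, b→p1; p4: a→p6, b→p7; p5: a→p1, b→p8; p6: a→p6, b→p6; p7: a→p6, b→p9; p8: a→p6, b→p0; p9: a→p6, b→p10; p10: a→p4, b→p4.
Exploring the product automaton P × Q from the start pair (p0, q0), following both machines on each input symbol, reaches 21 state pairs: (p0, q0), (p1, q4), (p2, q1), (p1, q1), (p3, q3), (p4, q4), (p5, q1), (p3, q1), (p6, q3), (p1, q0), (p6, q1), (p7, q3), (p8, q1), (p6, q4), (p6, q0), (p9, q0), (p0, q1), (p10, q1), (p4, q1), (p7, q1), (p9, q1).
P accepts in {p0, p1, p5, p9} and Q accepts in {q2, q3}; no reachable pair has both components accepting, so no string drives both machines to acceptance simultaneously and L(P) ∩ L(Q) = ∅.
So no string is accepted by both, and the intersection is empty.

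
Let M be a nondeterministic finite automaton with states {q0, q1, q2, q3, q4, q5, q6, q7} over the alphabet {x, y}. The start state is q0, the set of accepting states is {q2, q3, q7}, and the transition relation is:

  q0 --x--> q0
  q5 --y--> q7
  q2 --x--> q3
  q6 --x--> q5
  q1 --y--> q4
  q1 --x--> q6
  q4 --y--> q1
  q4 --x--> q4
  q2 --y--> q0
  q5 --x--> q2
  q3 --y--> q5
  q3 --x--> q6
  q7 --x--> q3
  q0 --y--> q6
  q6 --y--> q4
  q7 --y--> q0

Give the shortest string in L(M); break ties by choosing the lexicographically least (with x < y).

yxx

A breadth-first search from q0 reaches an accepting state first via the path q0 → q6 → q5 → q2 on input yxx.
No string of length < 3 is accepted (BFS exhausts all shorter strings without reaching an accepting state), and yxx is the lexicographically least accepting string of length 3.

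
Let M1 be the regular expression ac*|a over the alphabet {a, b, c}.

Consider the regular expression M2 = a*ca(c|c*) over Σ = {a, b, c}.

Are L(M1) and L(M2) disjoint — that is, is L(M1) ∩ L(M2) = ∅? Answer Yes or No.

Converting the expression M1 to a DFA (subset construction, then merging equivalent states) gives the minimal DFA with states {r0, r1, r2}, start state r0, accepting states {r1} and transitions r0: a→r1, b→r2, c→r2; r1: a→r2, b→r2, c→r1; r2: a→r2, b→r2, c→r2.
Converting the expression M2 to a DFA (subset construction, then merging equivalent states) gives the minimal DFA with states {t0, t1, t2, t3}, start state t0, accepting states {t3} and transitions t0: a→t0, b→t1, c→t2; t1: a→t1, b→t1, c→t1; t2: a→t3, b→t1, c→t1; t3: a→t1, b→t1, c→t3.
Exploring the product automaton M1 × M2 from the start pair (r0, t0), following both machines on each input symbol, reaches 8 state pairs: (r0, t0), (r1, t0), (r2, t1), (r2, t2), (r2, t0), (r1, t2), (r2, t3), (r1, t1).
M1 accepts in {r1} and M2 accepts in {t3}; no reachable pair has both components accepting, so no string drives both machines to acceptance simultaneously and L(M1) ∩ L(M2) = ∅.
So no string is accepted by both, and the intersection is empty.

Yes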